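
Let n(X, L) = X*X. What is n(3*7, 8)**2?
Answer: 194481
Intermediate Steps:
n(X, L) = X**2
n(3*7, 8)**2 = ((3*7)**2)**2 = (21**2)**2 = 441**2 = 194481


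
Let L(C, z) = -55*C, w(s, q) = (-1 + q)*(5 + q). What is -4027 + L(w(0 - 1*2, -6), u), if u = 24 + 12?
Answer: -4412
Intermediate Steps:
u = 36
-4027 + L(w(0 - 1*2, -6), u) = -4027 - 55*(-5 + (-6)² + 4*(-6)) = -4027 - 55*(-5 + 36 - 24) = -4027 - 55*7 = -4027 - 385 = -4412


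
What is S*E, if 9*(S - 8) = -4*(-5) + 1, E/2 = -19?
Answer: -1178/3 ≈ -392.67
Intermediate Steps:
E = -38 (E = 2*(-19) = -38)
S = 31/3 (S = 8 + (-4*(-5) + 1)/9 = 8 + (20 + 1)/9 = 8 + (1/9)*21 = 8 + 7/3 = 31/3 ≈ 10.333)
S*E = (31/3)*(-38) = -1178/3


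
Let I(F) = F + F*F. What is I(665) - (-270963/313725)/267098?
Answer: 12370703099071821/27931773350 ≈ 4.4289e+5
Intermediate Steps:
I(F) = F + F²
I(665) - (-270963/313725)/267098 = 665*(1 + 665) - (-270963/313725)/267098 = 665*666 - (-270963*1/313725)/267098 = 442890 - (-90321)/(104575*267098) = 442890 - 1*(-90321/27931773350) = 442890 + 90321/27931773350 = 12370703099071821/27931773350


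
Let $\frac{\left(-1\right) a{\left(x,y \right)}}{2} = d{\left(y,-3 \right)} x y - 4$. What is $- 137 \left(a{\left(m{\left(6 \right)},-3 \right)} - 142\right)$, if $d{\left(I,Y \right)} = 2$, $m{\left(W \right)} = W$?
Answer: $8494$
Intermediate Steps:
$a{\left(x,y \right)} = 8 - 4 x y$ ($a{\left(x,y \right)} = - 2 \left(2 x y - 4\right) = - 2 \left(-4 + 2 x y\right) = 8 - 4 x y$)
$- 137 \left(a{\left(m{\left(6 \right)},-3 \right)} - 142\right) = - 137 \left(\left(8 - 24 \left(-3\right)\right) - 142\right) = - 137 \left(\left(8 + 72\right) - 142\right) = - 137 \left(80 - 142\right) = \left(-137\right) \left(-62\right) = 8494$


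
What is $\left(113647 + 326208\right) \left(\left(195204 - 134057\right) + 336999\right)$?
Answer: $175126508830$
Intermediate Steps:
$\left(113647 + 326208\right) \left(\left(195204 - 134057\right) + 336999\right) = 439855 \left(\left(195204 - 134057\right) + 336999\right) = 439855 \left(61147 + 336999\right) = 439855 \cdot 398146 = 175126508830$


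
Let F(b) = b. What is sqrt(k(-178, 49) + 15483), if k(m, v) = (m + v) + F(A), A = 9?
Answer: 3*sqrt(1707) ≈ 123.95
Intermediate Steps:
k(m, v) = 9 + m + v (k(m, v) = (m + v) + 9 = 9 + m + v)
sqrt(k(-178, 49) + 15483) = sqrt((9 - 178 + 49) + 15483) = sqrt(-120 + 15483) = sqrt(15363) = 3*sqrt(1707)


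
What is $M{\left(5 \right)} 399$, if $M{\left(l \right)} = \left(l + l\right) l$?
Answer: $19950$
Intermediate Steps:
$M{\left(l \right)} = 2 l^{2}$ ($M{\left(l \right)} = 2 l l = 2 l^{2}$)
$M{\left(5 \right)} 399 = 2 \cdot 5^{2} \cdot 399 = 2 \cdot 25 \cdot 399 = 50 \cdot 399 = 19950$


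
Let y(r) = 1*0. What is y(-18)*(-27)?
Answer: 0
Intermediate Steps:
y(r) = 0
y(-18)*(-27) = 0*(-27) = 0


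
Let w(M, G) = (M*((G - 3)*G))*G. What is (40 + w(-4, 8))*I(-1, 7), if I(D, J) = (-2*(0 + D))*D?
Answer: 2480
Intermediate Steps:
I(D, J) = -2*D² (I(D, J) = (-2*D)*D = -2*D²)
w(M, G) = M*G²*(-3 + G) (w(M, G) = (M*((-3 + G)*G))*G = (M*(G*(-3 + G)))*G = (G*M*(-3 + G))*G = M*G²*(-3 + G))
(40 + w(-4, 8))*I(-1, 7) = (40 - 4*8²*(-3 + 8))*(-2*(-1)²) = (40 - 4*64*5)*(-2*1) = (40 - 1280)*(-2) = -1240*(-2) = 2480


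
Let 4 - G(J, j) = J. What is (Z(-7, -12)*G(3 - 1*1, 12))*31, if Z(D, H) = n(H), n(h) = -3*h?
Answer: 2232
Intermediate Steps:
G(J, j) = 4 - J
Z(D, H) = -3*H
(Z(-7, -12)*G(3 - 1*1, 12))*31 = ((-3*(-12))*(4 - (3 - 1*1)))*31 = (36*(4 - (3 - 1)))*31 = (36*(4 - 1*2))*31 = (36*(4 - 2))*31 = (36*2)*31 = 72*31 = 2232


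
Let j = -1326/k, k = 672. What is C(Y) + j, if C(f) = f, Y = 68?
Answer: 7395/112 ≈ 66.027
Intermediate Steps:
j = -221/112 (j = -1326/672 = -1326*1/672 = -221/112 ≈ -1.9732)
C(Y) + j = 68 - 221/112 = 7395/112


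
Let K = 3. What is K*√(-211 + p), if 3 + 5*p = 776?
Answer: 3*I*√1410/5 ≈ 22.53*I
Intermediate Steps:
p = 773/5 (p = -⅗ + (⅕)*776 = -⅗ + 776/5 = 773/5 ≈ 154.60)
K*√(-211 + p) = 3*√(-211 + 773/5) = 3*√(-282/5) = 3*(I*√1410/5) = 3*I*√1410/5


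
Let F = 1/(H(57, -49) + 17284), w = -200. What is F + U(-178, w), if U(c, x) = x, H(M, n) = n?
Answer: -3446999/17235 ≈ -200.00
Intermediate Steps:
F = 1/17235 (F = 1/(-49 + 17284) = 1/17235 ≈ 5.8021e-5)
F + U(-178, w) = 1/17235 - 200 = -3446999/17235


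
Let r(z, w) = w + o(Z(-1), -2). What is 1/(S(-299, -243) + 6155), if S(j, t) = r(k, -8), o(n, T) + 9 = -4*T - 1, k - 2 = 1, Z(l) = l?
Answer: 1/6145 ≈ 0.00016273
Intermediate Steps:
k = 3 (k = 2 + 1 = 3)
o(n, T) = -10 - 4*T (o(n, T) = -9 + (-4*T - 1) = -9 + (-1 - 4*T) = -10 - 4*T)
r(z, w) = -2 + w (r(z, w) = w + (-10 - 4*(-2)) = w + (-10 + 8) = w - 2 = -2 + w)
S(j, t) = -10 (S(j, t) = -2 - 8 = -10)
1/(S(-299, -243) + 6155) = 1/(-10 + 6155) = 1/6145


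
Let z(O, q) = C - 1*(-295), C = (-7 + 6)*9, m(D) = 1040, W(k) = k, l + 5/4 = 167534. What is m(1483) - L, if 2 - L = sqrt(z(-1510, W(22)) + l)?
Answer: 1038 + 5*sqrt(26851)/2 ≈ 1447.7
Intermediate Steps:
l = 670131/4 (l = -5/4 + 167534 = 670131/4 ≈ 1.6753e+5)
C = -9 (C = -1*9 = -9)
z(O, q) = 286 (z(O, q) = -9 - 1*(-295) = -9 + 295 = 286)
L = 2 - 5*sqrt(26851)/2 (L = 2 - sqrt(286 + 670131/4) = 2 - sqrt(671275/4) = 2 - 5*sqrt(26851)/2 ≈ -407.66)
m(1483) - L = 1040 - (2 - 5*sqrt(26851)/2) = 1040 + (-2 + 5*sqrt(26851)/2) = 1038 + 5*sqrt(26851)/2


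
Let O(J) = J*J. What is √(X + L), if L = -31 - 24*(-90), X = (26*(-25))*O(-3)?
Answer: 61*I ≈ 61.0*I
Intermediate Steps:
O(J) = J²
X = -5850 (X = (26*(-25))*(-3)² = -650*9 = -5850)
L = 2129 (L = -31 + 2160 = 2129)
√(X + L) = √(-5850 + 2129) = √(-3721) = 61*I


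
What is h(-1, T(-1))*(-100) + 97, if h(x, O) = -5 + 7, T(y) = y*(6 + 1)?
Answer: -103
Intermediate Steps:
T(y) = 7*y (T(y) = y*7 = 7*y)
h(x, O) = 2
h(-1, T(-1))*(-100) + 97 = 2*(-100) + 97 = -200 + 97 = -103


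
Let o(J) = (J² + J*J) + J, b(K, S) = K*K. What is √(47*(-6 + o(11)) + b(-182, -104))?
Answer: √44733 ≈ 211.50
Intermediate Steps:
b(K, S) = K²
o(J) = J + 2*J² (o(J) = (J² + J²) + J = 2*J² + J = J + 2*J²)
√(47*(-6 + o(11)) + b(-182, -104)) = √(47*(-6 + 11*(1 + 2*11)) + (-182)²) = √(47*(-6 + 11*(1 + 22)) + 33124) = √(47*(-6 + 11*23) + 33124) = √(47*(-6 + 253) + 33124) = √(47*247 + 33124) = √(11609 + 33124) = √44733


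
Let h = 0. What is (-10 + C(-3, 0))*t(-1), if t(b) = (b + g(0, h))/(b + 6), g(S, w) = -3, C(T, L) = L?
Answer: 8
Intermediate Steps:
t(b) = (-3 + b)/(6 + b) (t(b) = (b - 3)/(b + 6) = (-3 + b)/(6 + b))
(-10 + C(-3, 0))*t(-1) = (-10 + 0)*((-3 - 1)/(6 - 1)) = -10*(-4)/5 = -2*(-4) = -10*(-⅘) = 8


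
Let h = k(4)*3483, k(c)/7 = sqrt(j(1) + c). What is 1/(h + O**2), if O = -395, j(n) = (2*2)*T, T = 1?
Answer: 156025/19588335337 - 48762*sqrt(2)/19588335337 ≈ 4.4447e-6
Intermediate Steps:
j(n) = 4 (j(n) = (2*2)*1 = 4*1 = 4)
k(c) = 7*sqrt(4 + c)
h = 48762*sqrt(2) (h = (7*sqrt(4 + 4))*3483 = (7*sqrt(8))*3483 = (7*(2*sqrt(2)))*3483 = (14*sqrt(2))*3483 = 48762*sqrt(2) ≈ 68960.)
1/(h + O**2) = 1/(48762*sqrt(2) + (-395)**2) = 1/(48762*sqrt(2) + 156025) = 1/(156025 + 48762*sqrt(2))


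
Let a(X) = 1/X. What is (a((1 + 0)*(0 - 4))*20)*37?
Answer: -185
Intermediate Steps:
(a((1 + 0)*(0 - 4))*20)*37 = (20/((1 + 0)*(0 - 4)))*37 = (20/(1*(-4)))*37 = (20/(-4))*37 = -1/4*20*37 = -5*37 = -185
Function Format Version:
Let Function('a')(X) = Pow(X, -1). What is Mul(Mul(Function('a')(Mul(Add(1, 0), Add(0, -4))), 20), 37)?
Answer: -185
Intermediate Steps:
Mul(Mul(Function('a')(Mul(Add(1, 0), Add(0, -4))), 20), 37) = Mul(Mul(Pow(Mul(Add(1, 0), Add(0, -4)), -1), 20), 37) = Mul(Mul(Pow(Mul(1, -4), -1), 20), 37) = Mul(Mul(Pow(-4, -1), 20), 37) = Mul(Mul(Rational(-1, 4), 20), 37) = Mul(-5, 37) = -185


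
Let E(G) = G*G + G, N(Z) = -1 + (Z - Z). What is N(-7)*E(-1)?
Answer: 0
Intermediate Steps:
N(Z) = -1 (N(Z) = -1 + 0 = -1)
E(G) = G + G² (E(G) = G² + G = G + G²)
N(-7)*E(-1) = -(-1)*(1 - 1) = -(-1)*0 = -1*0 = 0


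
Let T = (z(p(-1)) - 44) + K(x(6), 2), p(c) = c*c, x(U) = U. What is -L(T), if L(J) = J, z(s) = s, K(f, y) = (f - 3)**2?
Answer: 34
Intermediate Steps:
K(f, y) = (-3 + f)**2
p(c) = c**2
T = -34 (T = ((-1)**2 - 44) + (-3 + 6)**2 = (1 - 44) + 3**2 = -43 + 9 = -34)
-L(T) = -1*(-34) = 34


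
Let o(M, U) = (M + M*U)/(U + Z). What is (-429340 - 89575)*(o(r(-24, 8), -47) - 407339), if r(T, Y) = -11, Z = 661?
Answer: 64891784090300/307 ≈ 2.1137e+11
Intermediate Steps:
o(M, U) = (M + M*U)/(661 + U) (o(M, U) = (M + M*U)/(U + 661) = (M + M*U)/(661 + U))
(-429340 - 89575)*(o(r(-24, 8), -47) - 407339) = (-429340 - 89575)*(-11*(1 - 47)/(661 - 47) - 407339) = -518915*(-11*(-46)/614 - 407339) = -518915*(-11*1/614*(-46) - 407339) = -518915*(253/307 - 407339) = -518915*(-125052820/307) = 64891784090300/307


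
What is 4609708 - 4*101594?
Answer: 4203332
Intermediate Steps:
4609708 - 4*101594 = 4609708 - 406376 = 4203332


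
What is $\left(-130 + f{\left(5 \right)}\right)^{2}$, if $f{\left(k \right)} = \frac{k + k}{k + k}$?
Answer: $16641$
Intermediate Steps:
$f{\left(k \right)} = 1$ ($f{\left(k \right)} = \frac{2 k}{2 k} = 2 k \frac{1}{2 k} = 1$)
$\left(-130 + f{\left(5 \right)}\right)^{2} = \left(-130 + 1\right)^{2} = \left(-129\right)^{2} = 16641$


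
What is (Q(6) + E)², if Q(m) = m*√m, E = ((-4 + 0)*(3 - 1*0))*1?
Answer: 360 - 144*√6 ≈ 7.2735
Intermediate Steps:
E = -12 (E = -4*(3 + 0)*1 = -4*3*1 = -12*1 = -12)
Q(m) = m^(3/2)
(Q(6) + E)² = (6^(3/2) - 12)² = (6*√6 - 12)² = (-12 + 6*√6)²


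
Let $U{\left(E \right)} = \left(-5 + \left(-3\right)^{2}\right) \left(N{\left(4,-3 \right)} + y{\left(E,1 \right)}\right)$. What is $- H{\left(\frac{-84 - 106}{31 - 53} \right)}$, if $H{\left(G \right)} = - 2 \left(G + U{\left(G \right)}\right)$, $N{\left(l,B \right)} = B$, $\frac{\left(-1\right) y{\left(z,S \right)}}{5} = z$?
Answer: $- \frac{3874}{11} \approx -352.18$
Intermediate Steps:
$y{\left(z,S \right)} = - 5 z$
$U{\left(E \right)} = -12 - 20 E$ ($U{\left(E \right)} = \left(-5 + \left(-3\right)^{2}\right) \left(-3 - 5 E\right) = \left(-5 + 9\right) \left(-3 - 5 E\right) = 4 \left(-3 - 5 E\right) = -12 - 20 E$)
$H{\left(G \right)} = 24 + 38 G$ ($H{\left(G \right)} = - 2 \left(G - \left(12 + 20 G\right)\right) = - 2 \left(-12 - 19 G\right) = 24 + 38 G$)
$- H{\left(\frac{-84 - 106}{31 - 53} \right)} = - (24 + 38 \frac{-84 - 106}{31 - 53}) = - (24 + 38 \left(- \frac{190}{-22}\right)) = - (24 + 38 \left(\left(-190\right) \left(- \frac{1}{22}\right)\right)) = - (24 + 38 \cdot \frac{95}{11}) = - (24 + \frac{3610}{11}) = \left(-1\right) \frac{3874}{11} = - \frac{3874}{11}$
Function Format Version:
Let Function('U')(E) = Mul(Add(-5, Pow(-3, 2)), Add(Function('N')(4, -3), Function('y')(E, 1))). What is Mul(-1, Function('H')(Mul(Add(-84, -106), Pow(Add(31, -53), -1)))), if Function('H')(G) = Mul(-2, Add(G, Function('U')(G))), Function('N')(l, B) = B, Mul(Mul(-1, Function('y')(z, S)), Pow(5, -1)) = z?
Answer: Rational(-3874, 11) ≈ -352.18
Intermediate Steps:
Function('y')(z, S) = Mul(-5, z)
Function('U')(E) = Add(-12, Mul(-20, E)) (Function('U')(E) = Mul(Add(-5, Pow(-3, 2)), Add(-3, Mul(-5, E))) = Mul(Add(-5, 9), Add(-3, Mul(-5, E))) = Mul(4, Add(-3, Mul(-5, E))) = Add(-12, Mul(-20, E)))
Function('H')(G) = Add(24, Mul(38, G)) (Function('H')(G) = Mul(-2, Add(G, Add(-12, Mul(-20, G)))) = Mul(-2, Add(-12, Mul(-19, G))) = Add(24, Mul(38, G)))
Mul(-1, Function('H')(Mul(Add(-84, -106), Pow(Add(31, -53), -1)))) = Mul(-1, Add(24, Mul(38, Mul(Add(-84, -106), Pow(Add(31, -53), -1))))) = Mul(-1, Add(24, Mul(38, Mul(-190, Pow(-22, -1))))) = Mul(-1, Add(24, Mul(38, Mul(-190, Rational(-1, 22))))) = Mul(-1, Add(24, Mul(38, Rational(95, 11)))) = Mul(-1, Add(24, Rational(3610, 11))) = Mul(-1, Rational(3874, 11)) = Rational(-3874, 11)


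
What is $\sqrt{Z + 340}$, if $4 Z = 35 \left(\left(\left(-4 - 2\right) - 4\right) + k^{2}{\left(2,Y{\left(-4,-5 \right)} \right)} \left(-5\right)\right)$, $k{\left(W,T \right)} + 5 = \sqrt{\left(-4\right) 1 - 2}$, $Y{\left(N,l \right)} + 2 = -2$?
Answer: $\frac{\sqrt{-2315 + 1750 i \sqrt{6}}}{2} \approx 17.877 + 29.972 i$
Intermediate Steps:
$Y{\left(N,l \right)} = -4$ ($Y{\left(N,l \right)} = -2 - 2 = -4$)
$k{\left(W,T \right)} = -5 + i \sqrt{6}$ ($k{\left(W,T \right)} = -5 + \sqrt{\left(-4\right) 1 - 2} = -5 + \sqrt{-4 - 2} = -5 + \sqrt{-6} = -5 + i \sqrt{6}$)
$Z = - \frac{175}{2} - \frac{175 \left(-5 + i \sqrt{6}\right)^{2}}{4}$ ($Z = \frac{35 \left(\left(\left(-4 - 2\right) - 4\right) + \left(-5 + i \sqrt{6}\right)^{2} \left(-5\right)\right)}{4} = \frac{35 \left(\left(-6 - 4\right) - 5 \left(-5 + i \sqrt{6}\right)^{2}\right)}{4} = \frac{35 \left(-10 - 5 \left(-5 + i \sqrt{6}\right)^{2}\right)}{4} = \frac{-350 - 175 \left(-5 + i \sqrt{6}\right)^{2}}{4} = - \frac{175}{2} - \frac{175 \left(-5 + i \sqrt{6}\right)^{2}}{4} \approx -918.75 + 1071.7 i$)
$\sqrt{Z + 340} = \sqrt{\left(- \frac{3675}{4} + \frac{875 i \sqrt{6}}{2}\right) + 340} = \sqrt{- \frac{2315}{4} + \frac{875 i \sqrt{6}}{2}}$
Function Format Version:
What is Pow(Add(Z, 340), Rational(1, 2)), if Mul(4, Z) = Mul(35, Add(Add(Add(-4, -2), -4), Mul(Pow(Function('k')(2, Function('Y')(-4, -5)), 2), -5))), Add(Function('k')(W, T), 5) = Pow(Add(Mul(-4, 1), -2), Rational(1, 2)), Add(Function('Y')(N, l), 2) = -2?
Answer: Mul(Rational(1, 2), Pow(Add(-2315, Mul(1750, I, Pow(6, Rational(1, 2)))), Rational(1, 2))) ≈ Add(17.877, Mul(29.972, I))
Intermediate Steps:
Function('Y')(N, l) = -4 (Function('Y')(N, l) = Add(-2, -2) = -4)
Function('k')(W, T) = Add(-5, Mul(I, Pow(6, Rational(1, 2)))) (Function('k')(W, T) = Add(-5, Pow(Add(Mul(-4, 1), -2), Rational(1, 2))) = Add(-5, Pow(Add(-4, -2), Rational(1, 2))) = Add(-5, Pow(-6, Rational(1, 2))) = Add(-5, Mul(I, Pow(6, Rational(1, 2)))))
Z = Add(Rational(-175, 2), Mul(Rational(-175, 4), Pow(Add(-5, Mul(I, Pow(6, Rational(1, 2)))), 2))) (Z = Mul(Rational(1, 4), Mul(35, Add(Add(Add(-4, -2), -4), Mul(Pow(Add(-5, Mul(I, Pow(6, Rational(1, 2)))), 2), -5)))) = Mul(Rational(1, 4), Mul(35, Add(Add(-6, -4), Mul(-5, Pow(Add(-5, Mul(I, Pow(6, Rational(1, 2)))), 2))))) = Mul(Rational(1, 4), Mul(35, Add(-10, Mul(-5, Pow(Add(-5, Mul(I, Pow(6, Rational(1, 2)))), 2))))) = Mul(Rational(1, 4), Add(-350, Mul(-175, Pow(Add(-5, Mul(I, Pow(6, Rational(1, 2)))), 2)))) = Add(Rational(-175, 2), Mul(Rational(-175, 4), Pow(Add(-5, Mul(I, Pow(6, Rational(1, 2)))), 2))) ≈ Add(-918.75, Mul(1071.7, I)))
Pow(Add(Z, 340), Rational(1, 2)) = Pow(Add(Add(Rational(-3675, 4), Mul(Rational(875, 2), I, Pow(6, Rational(1, 2)))), 340), Rational(1, 2)) = Pow(Add(Rational(-2315, 4), Mul(Rational(875, 2), I, Pow(6, Rational(1, 2)))), Rational(1, 2))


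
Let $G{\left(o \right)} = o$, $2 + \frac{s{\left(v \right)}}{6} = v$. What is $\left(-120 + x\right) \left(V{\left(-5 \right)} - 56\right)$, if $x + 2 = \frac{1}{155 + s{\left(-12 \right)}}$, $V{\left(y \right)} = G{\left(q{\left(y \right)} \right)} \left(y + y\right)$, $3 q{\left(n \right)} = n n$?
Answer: $\frac{1206766}{71} \approx 16997.0$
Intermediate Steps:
$q{\left(n \right)} = \frac{n^{2}}{3}$ ($q{\left(n \right)} = \frac{n n}{3} = \frac{n^{2}}{3}$)
$s{\left(v \right)} = -12 + 6 v$
$V{\left(y \right)} = \frac{2 y^{3}}{3}$ ($V{\left(y \right)} = \frac{y^{2}}{3} \left(y + y\right) = \frac{y^{2}}{3} \cdot 2 y = \frac{2 y^{3}}{3}$)
$x = - \frac{141}{71}$ ($x = -2 + \frac{1}{155 + \left(-12 + 6 \left(-12\right)\right)} = -2 + \frac{1}{155 - 84} = -2 + \frac{1}{71} = - \frac{141}{71} \approx -1.9859$)
$\left(-120 + x\right) \left(V{\left(-5 \right)} - 56\right) = \left(-120 - \frac{141}{71}\right) \left(\frac{2 \left(-5\right)^{3}}{3} - 56\right) = - \frac{8661 \left(\frac{2}{3} \left(-125\right) - 56\right)}{71} = - \frac{8661 \left(- \frac{250}{3} - 56\right)}{71} = \left(- \frac{8661}{71}\right) \left(- \frac{418}{3}\right) = \frac{1206766}{71}$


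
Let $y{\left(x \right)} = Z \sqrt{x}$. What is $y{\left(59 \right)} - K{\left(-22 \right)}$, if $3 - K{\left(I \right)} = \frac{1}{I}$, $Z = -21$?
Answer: $- \frac{67}{22} - 21 \sqrt{59} \approx -164.35$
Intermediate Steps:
$y{\left(x \right)} = - 21 \sqrt{x}$
$K{\left(I \right)} = 3 - \frac{1}{I}$
$y{\left(59 \right)} - K{\left(-22 \right)} = - 21 \sqrt{59} - \left(3 - \frac{1}{-22}\right) = - 21 \sqrt{59} - \left(3 - - \frac{1}{22}\right) = - 21 \sqrt{59} - \left(3 + \frac{1}{22}\right) = - 21 \sqrt{59} - \frac{67}{22} = - \frac{67}{22} - 21 \sqrt{59}$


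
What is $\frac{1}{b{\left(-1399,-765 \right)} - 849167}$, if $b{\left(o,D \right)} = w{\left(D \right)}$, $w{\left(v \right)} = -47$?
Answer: $- \frac{1}{849214} \approx -1.1776 \cdot 10^{-6}$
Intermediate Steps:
$b{\left(o,D \right)} = -47$
$\frac{1}{b{\left(-1399,-765 \right)} - 849167} = \frac{1}{-47 - 849167} = \frac{1}{-849214} = - \frac{1}{849214}$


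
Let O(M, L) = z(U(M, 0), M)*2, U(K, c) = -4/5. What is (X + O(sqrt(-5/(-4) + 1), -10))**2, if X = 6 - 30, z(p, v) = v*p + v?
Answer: 13689/25 ≈ 547.56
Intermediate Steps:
U(K, c) = -4/5 (U(K, c) = -4*1/5 = -4/5)
z(p, v) = v + p*v (z(p, v) = p*v + v = v + p*v)
O(M, L) = 2*M/5 (O(M, L) = (M*(1 - 4/5))*2 = (M*(1/5))*2 = (M/5)*2 = 2*M/5)
X = -24
(X + O(sqrt(-5/(-4) + 1), -10))**2 = (-24 + 2*sqrt(-5/(-4) + 1)/5)**2 = (-24 + 2*sqrt(-5*(-1/4) + 1)/5)**2 = (-24 + 2*sqrt(5/4 + 1)/5)**2 = (-24 + 2*sqrt(9/4)/5)**2 = (-24 + (2/5)*(3/2))**2 = (-24 + 3/5)**2 = (-117/5)**2 = 13689/25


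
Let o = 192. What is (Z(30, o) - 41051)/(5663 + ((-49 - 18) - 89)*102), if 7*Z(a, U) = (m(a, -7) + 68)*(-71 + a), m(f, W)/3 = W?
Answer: 289284/71743 ≈ 4.0322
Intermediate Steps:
m(f, W) = 3*W
Z(a, U) = -3337/7 + 47*a/7 (Z(a, U) = ((3*(-7) + 68)*(-71 + a))/7 = ((-21 + 68)*(-71 + a))/7 = (47*(-71 + a))/7 = (-3337 + 47*a)/7 = -3337/7 + 47*a/7)
(Z(30, o) - 41051)/(5663 + ((-49 - 18) - 89)*102) = ((-3337/7 + (47/7)*30) - 41051)/(5663 + ((-49 - 18) - 89)*102) = ((-3337/7 + 1410/7) - 41051)/(5663 + (-67 - 89)*102) = (-1927/7 - 41051)/(5663 - 156*102) = -289284/(7*(5663 - 15912)) = -289284/7/(-10249) = -289284/7*(-1/10249) = 289284/71743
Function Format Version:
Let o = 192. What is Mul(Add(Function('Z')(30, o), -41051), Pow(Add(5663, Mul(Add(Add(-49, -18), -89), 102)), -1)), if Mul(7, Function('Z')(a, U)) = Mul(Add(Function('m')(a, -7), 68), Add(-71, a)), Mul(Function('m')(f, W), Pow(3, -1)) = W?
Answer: Rational(289284, 71743) ≈ 4.0322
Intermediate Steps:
Function('m')(f, W) = Mul(3, W)
Function('Z')(a, U) = Add(Rational(-3337, 7), Mul(Rational(47, 7), a)) (Function('Z')(a, U) = Mul(Rational(1, 7), Mul(Add(Mul(3, -7), 68), Add(-71, a))) = Mul(Rational(1, 7), Mul(Add(-21, 68), Add(-71, a))) = Mul(Rational(1, 7), Mul(47, Add(-71, a))) = Mul(Rational(1, 7), Add(-3337, Mul(47, a))) = Add(Rational(-3337, 7), Mul(Rational(47, 7), a)))
Mul(Add(Function('Z')(30, o), -41051), Pow(Add(5663, Mul(Add(Add(-49, -18), -89), 102)), -1)) = Mul(Add(Add(Rational(-3337, 7), Mul(Rational(47, 7), 30)), -41051), Pow(Add(5663, Mul(Add(Add(-49, -18), -89), 102)), -1)) = Mul(Add(Add(Rational(-3337, 7), Rational(1410, 7)), -41051), Pow(Add(5663, Mul(Add(-67, -89), 102)), -1)) = Mul(Add(Rational(-1927, 7), -41051), Pow(Add(5663, Mul(-156, 102)), -1)) = Mul(Rational(-289284, 7), Pow(Add(5663, -15912), -1)) = Mul(Rational(-289284, 7), Pow(-10249, -1)) = Mul(Rational(-289284, 7), Rational(-1, 10249)) = Rational(289284, 71743)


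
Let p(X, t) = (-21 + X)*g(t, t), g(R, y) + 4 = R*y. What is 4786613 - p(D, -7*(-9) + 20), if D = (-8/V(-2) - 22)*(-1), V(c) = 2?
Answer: 4752188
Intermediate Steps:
g(R, y) = -4 + R*y
D = 26 (D = (-8/2 - 22)*(-1) = (-8*½ - 22)*(-1) = (-4 - 22)*(-1) = -26*(-1) = 26)
p(X, t) = (-21 + X)*(-4 + t²) (p(X, t) = (-21 + X)*(-4 + t*t) = (-21 + X)*(-4 + t²))
4786613 - p(D, -7*(-9) + 20) = 4786613 - (-21 + 26)*(-4 + (-7*(-9) + 20)²) = 4786613 - 5*(-4 + (63 + 20)²) = 4786613 - 5*(-4 + 83²) = 4786613 - 5*(-4 + 6889) = 4786613 - 5*6885 = 4786613 - 1*34425 = 4786613 - 34425 = 4752188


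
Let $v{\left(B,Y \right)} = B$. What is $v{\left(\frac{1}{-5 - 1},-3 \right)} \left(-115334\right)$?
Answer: $\frac{57667}{3} \approx 19222.0$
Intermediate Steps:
$v{\left(\frac{1}{-5 - 1},-3 \right)} \left(-115334\right) = \frac{1}{-5 - 1} \left(-115334\right) = \frac{1}{-6} \left(-115334\right) = \left(- \frac{1}{6}\right) \left(-115334\right) = \frac{57667}{3}$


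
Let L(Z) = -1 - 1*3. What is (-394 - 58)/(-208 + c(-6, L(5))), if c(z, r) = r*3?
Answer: 113/55 ≈ 2.0545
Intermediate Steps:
L(Z) = -4 (L(Z) = -1 - 3 = -4)
c(z, r) = 3*r
(-394 - 58)/(-208 + c(-6, L(5))) = (-394 - 58)/(-208 + 3*(-4)) = -452/(-208 - 12) = -452/(-220) = -452*(-1/220) = 113/55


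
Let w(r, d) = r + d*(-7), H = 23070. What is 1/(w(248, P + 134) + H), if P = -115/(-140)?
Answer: 4/89497 ≈ 4.4694e-5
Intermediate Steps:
P = 23/28 (P = -115*(-1/140) = 23/28 ≈ 0.82143)
w(r, d) = r - 7*d
1/(w(248, P + 134) + H) = 1/((248 - 7*(23/28 + 134)) + 23070) = 1/((248 - 7*3775/28) + 23070) = 1/((248 - 3775/4) + 23070) = 1/(-2783/4 + 23070) = 1/(89497/4) = 4/89497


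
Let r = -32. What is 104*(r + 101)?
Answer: 7176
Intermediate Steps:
104*(r + 101) = 104*(-32 + 101) = 104*69 = 7176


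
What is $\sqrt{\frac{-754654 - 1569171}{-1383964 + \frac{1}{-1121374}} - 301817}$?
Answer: $\frac{3 i \sqrt{80769858827729618233914849347}}{1551941246537} \approx 549.38 i$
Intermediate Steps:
$\sqrt{\frac{-754654 - 1569171}{-1383964 + \frac{1}{-1121374}} - 301817} = \sqrt{- \frac{2323825}{-1383964 - \frac{1}{1121374}} - 301817} = \sqrt{- \frac{2323825}{- \frac{1551941246537}{1121374}} - 301817} = \sqrt{\left(-2323825\right) \left(- \frac{1121374}{1551941246537}\right) - 301817} = \sqrt{\frac{2605876935550}{1551941246537} - 301817} = \sqrt{- \frac{468399645329122179}{1551941246537}} = \frac{3 i \sqrt{80769858827729618233914849347}}{1551941246537}$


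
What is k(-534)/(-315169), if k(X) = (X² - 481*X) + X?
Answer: -541476/315169 ≈ -1.7181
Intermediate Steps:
k(X) = X² - 480*X
k(-534)/(-315169) = -534*(-480 - 534)/(-315169) = -534*(-1014)*(-1/315169) = 541476*(-1/315169) = -541476/315169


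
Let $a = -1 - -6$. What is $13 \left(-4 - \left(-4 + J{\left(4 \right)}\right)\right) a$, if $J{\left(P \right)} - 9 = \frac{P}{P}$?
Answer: $-650$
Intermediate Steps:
$J{\left(P \right)} = 10$ ($J{\left(P \right)} = 9 + \frac{P}{P} = 9 + 1 = 10$)
$a = 5$ ($a = -1 + 6 = 5$)
$13 \left(-4 - \left(-4 + J{\left(4 \right)}\right)\right) a = 13 \left(-4 - \left(-4 + 10\right)\right) 5 = 13 \left(-4 - 6\right) 5 = 13 \left(-10\right) 5 = \left(-130\right) 5 = -650$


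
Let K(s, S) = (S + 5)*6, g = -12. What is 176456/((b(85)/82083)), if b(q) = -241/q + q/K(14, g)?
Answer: -51708015117360/17347 ≈ -2.9808e+9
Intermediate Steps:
K(s, S) = 30 + 6*S (K(s, S) = (5 + S)*6 = 30 + 6*S)
b(q) = -241/q - q/42 (b(q) = -241/q + q/(30 + 6*(-12)) = -241/q + q/(30 - 72) = -241/q + q/(-42) = -241/q + q*(-1/42) = -241/q - q/42)
176456/((b(85)/82083)) = 176456/(((-241/85 - 1/42*85)/82083)) = 176456/(((-241*1/85 - 85/42)*(1/82083))) = 176456/(((-241/85 - 85/42)*(1/82083))) = 176456/((-17347/3570*1/82083)) = 176456/(-17347/293036310) = 176456*(-293036310/17347) = -51708015117360/17347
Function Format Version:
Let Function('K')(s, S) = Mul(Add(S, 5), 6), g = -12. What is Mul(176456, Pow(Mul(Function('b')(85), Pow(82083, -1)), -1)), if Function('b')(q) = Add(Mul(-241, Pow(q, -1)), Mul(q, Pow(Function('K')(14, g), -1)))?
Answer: Rational(-51708015117360, 17347) ≈ -2.9808e+9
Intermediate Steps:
Function('K')(s, S) = Add(30, Mul(6, S)) (Function('K')(s, S) = Mul(Add(5, S), 6) = Add(30, Mul(6, S)))
Function('b')(q) = Add(Mul(-241, Pow(q, -1)), Mul(Rational(-1, 42), q)) (Function('b')(q) = Add(Mul(-241, Pow(q, -1)), Mul(q, Pow(Add(30, Mul(6, -12)), -1))) = Add(Mul(-241, Pow(q, -1)), Mul(q, Pow(Add(30, -72), -1))) = Add(Mul(-241, Pow(q, -1)), Mul(q, Pow(-42, -1))) = Add(Mul(-241, Pow(q, -1)), Mul(q, Rational(-1, 42))) = Add(Mul(-241, Pow(q, -1)), Mul(Rational(-1, 42), q)))
Mul(176456, Pow(Mul(Function('b')(85), Pow(82083, -1)), -1)) = Mul(176456, Pow(Mul(Add(Mul(-241, Pow(85, -1)), Mul(Rational(-1, 42), 85)), Pow(82083, -1)), -1)) = Mul(176456, Pow(Mul(Add(Mul(-241, Rational(1, 85)), Rational(-85, 42)), Rational(1, 82083)), -1)) = Mul(176456, Pow(Mul(Add(Rational(-241, 85), Rational(-85, 42)), Rational(1, 82083)), -1)) = Mul(176456, Pow(Mul(Rational(-17347, 3570), Rational(1, 82083)), -1)) = Mul(176456, Pow(Rational(-17347, 293036310), -1)) = Mul(176456, Rational(-293036310, 17347)) = Rational(-51708015117360, 17347)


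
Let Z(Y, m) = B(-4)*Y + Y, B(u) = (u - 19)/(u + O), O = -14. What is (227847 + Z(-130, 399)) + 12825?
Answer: 2163383/9 ≈ 2.4038e+5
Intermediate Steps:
B(u) = (-19 + u)/(-14 + u) (B(u) = (u - 19)/(u - 14) = (-19 + u)/(-14 + u))
Z(Y, m) = 41*Y/18 (Z(Y, m) = ((-19 - 4)/(-14 - 4))*Y + Y = (-23/(-18))*Y + Y = (-1/18*(-23))*Y + Y = 23*Y/18 + Y = 41*Y/18)
(227847 + Z(-130, 399)) + 12825 = (227847 + (41/18)*(-130)) + 12825 = (227847 - 2665/9) + 12825 = 2047958/9 + 12825 = 2163383/9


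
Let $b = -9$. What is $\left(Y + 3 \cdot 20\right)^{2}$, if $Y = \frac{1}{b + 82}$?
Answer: $\frac{19193161}{5329} \approx 3601.6$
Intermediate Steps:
$Y = \frac{1}{73}$ ($Y = \frac{1}{-9 + 82} = \frac{1}{73} \approx 0.013699$)
$\left(Y + 3 \cdot 20\right)^{2} = \left(\frac{1}{73} + 3 \cdot 20\right)^{2} = \left(\frac{1}{73} + 60\right)^{2} = \left(\frac{4381}{73}\right)^{2} = \frac{19193161}{5329}$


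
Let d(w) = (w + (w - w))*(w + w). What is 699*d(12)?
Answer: 201312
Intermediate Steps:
d(w) = 2*w² (d(w) = (w + 0)*(2*w) = w*(2*w) = 2*w²)
699*d(12) = 699*(2*12²) = 699*(2*144) = 699*288 = 201312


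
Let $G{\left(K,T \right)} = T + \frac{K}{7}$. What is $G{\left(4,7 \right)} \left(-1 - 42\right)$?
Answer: $- \frac{2279}{7} \approx -325.57$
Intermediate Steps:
$G{\left(K,T \right)} = T + \frac{K}{7}$ ($G{\left(K,T \right)} = T + K \frac{1}{7} = T + \frac{K}{7}$)
$G{\left(4,7 \right)} \left(-1 - 42\right) = \left(7 + \frac{1}{7} \cdot 4\right) \left(-1 - 42\right) = \left(7 + \frac{4}{7}\right) \left(-43\right) = \frac{53}{7} \left(-43\right) = - \frac{2279}{7}$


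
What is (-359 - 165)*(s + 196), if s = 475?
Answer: -351604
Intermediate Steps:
(-359 - 165)*(s + 196) = (-359 - 165)*(475 + 196) = -524*671 = -351604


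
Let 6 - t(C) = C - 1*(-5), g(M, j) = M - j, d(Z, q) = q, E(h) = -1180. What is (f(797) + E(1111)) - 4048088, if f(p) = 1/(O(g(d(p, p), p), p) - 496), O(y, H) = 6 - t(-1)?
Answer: -1992239857/492 ≈ -4.0493e+6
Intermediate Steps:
t(C) = 1 - C (t(C) = 6 - (C - 1*(-5)) = 6 - (C + 5) = 6 - (5 + C) = 6 + (-5 - C) = 1 - C)
O(y, H) = 4 (O(y, H) = 6 - (1 - 1*(-1)) = 6 - (1 + 1) = 6 - 1*2 = 6 - 2 = 4)
f(p) = -1/492 (f(p) = 1/(4 - 496) = 1/(-492) = -1/492)
(f(797) + E(1111)) - 4048088 = (-1/492 - 1180) - 4048088 = -580561/492 - 4048088 = -1992239857/492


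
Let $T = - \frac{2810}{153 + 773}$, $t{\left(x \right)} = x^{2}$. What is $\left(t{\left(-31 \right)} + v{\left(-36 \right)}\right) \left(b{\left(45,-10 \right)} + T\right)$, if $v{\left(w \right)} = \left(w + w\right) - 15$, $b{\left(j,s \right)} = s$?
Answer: $- \frac{5274590}{463} \approx -11392.0$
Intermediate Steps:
$v{\left(w \right)} = -15 + 2 w$ ($v{\left(w \right)} = 2 w - 15 = -15 + 2 w$)
$T = - \frac{1405}{463}$ ($T = - \frac{2810}{926} = \left(-2810\right) \frac{1}{926} = - \frac{1405}{463} \approx -3.0346$)
$\left(t{\left(-31 \right)} + v{\left(-36 \right)}\right) \left(b{\left(45,-10 \right)} + T\right) = \left(\left(-31\right)^{2} + \left(-15 + 2 \left(-36\right)\right)\right) \left(-10 - \frac{1405}{463}\right) = \left(961 - 87\right) \left(- \frac{6035}{463}\right) = 874 \left(- \frac{6035}{463}\right) = - \frac{5274590}{463}$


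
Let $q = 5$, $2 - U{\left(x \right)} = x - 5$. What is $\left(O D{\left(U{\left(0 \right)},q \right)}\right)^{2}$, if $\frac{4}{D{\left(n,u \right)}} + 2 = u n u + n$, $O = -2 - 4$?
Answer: $\frac{4}{225} \approx 0.017778$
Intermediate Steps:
$U{\left(x \right)} = 7 - x$ ($U{\left(x \right)} = 2 - \left(x - 5\right) = 2 - \left(-5 + x\right) = 7 - x$)
$O = -6$
$D{\left(n,u \right)} = \frac{4}{-2 + n + n u^{2}}$ ($D{\left(n,u \right)} = \frac{4}{-2 + \left(u n u + n\right)} = \frac{4}{-2 + \left(n u u + n\right)} = \frac{4}{-2 + \left(n u^{2} + n\right)} = \frac{4}{-2 + \left(n + n u^{2}\right)} = \frac{4}{-2 + n + n u^{2}}$)
$\left(O D{\left(U{\left(0 \right)},q \right)}\right)^{2} = \left(- 6 \frac{4}{-2 + \left(7 - 0\right) + \left(7 - 0\right) 5^{2}}\right)^{2} = \left(- 6 \frac{4}{-2 + \left(7 + 0\right) + \left(7 + 0\right) 25}\right)^{2} = \left(- 6 \frac{4}{-2 + 7 + 7 \cdot 25}\right)^{2} = \left(- 6 \frac{4}{-2 + 7 + 175}\right)^{2} = \left(- 6 \cdot \frac{4}{180}\right)^{2} = \left(- 6 \cdot 4 \cdot \frac{1}{180}\right)^{2} = \left(\left(-6\right) \frac{1}{45}\right)^{2} = \left(- \frac{2}{15}\right)^{2} = \frac{4}{225}$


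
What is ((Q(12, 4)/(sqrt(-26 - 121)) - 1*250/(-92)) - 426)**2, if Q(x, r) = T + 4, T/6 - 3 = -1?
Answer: 55730074931/311052 + 311536*I*sqrt(3)/483 ≈ 1.7917e+5 + 1117.2*I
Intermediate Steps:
T = 12 (T = 18 + 6*(-1) = 18 - 6 = 12)
Q(x, r) = 16 (Q(x, r) = 12 + 4 = 16)
((Q(12, 4)/(sqrt(-26 - 121)) - 1*250/(-92)) - 426)**2 = ((16/(sqrt(-26 - 121)) - 1*250/(-92)) - 426)**2 = ((16/(sqrt(-147)) - 250*(-1/92)) - 426)**2 = ((16/((7*I*sqrt(3))) + 125/46) - 426)**2 = ((16*(-I*sqrt(3)/21) + 125/46) - 426)**2 = ((-16*I*sqrt(3)/21 + 125/46) - 426)**2 = ((125/46 - 16*I*sqrt(3)/21) - 426)**2 = (-19471/46 - 16*I*sqrt(3)/21)**2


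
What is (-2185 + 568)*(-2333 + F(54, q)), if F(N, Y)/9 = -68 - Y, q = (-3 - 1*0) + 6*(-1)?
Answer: 4631088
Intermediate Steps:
q = -9 (q = (-3 + 0) - 6 = -3 - 6 = -9)
F(N, Y) = -612 - 9*Y (F(N, Y) = 9*(-68 - Y) = -612 - 9*Y)
(-2185 + 568)*(-2333 + F(54, q)) = (-2185 + 568)*(-2333 + (-612 - 9*(-9))) = -1617*(-2333 + (-612 + 81)) = -1617*(-2333 - 531) = -1617*(-2864) = 4631088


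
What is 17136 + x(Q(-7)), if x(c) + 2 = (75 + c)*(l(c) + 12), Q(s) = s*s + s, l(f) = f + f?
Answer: 28366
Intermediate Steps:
l(f) = 2*f
Q(s) = s + s**2 (Q(s) = s**2 + s = s + s**2)
x(c) = -2 + (12 + 2*c)*(75 + c) (x(c) = -2 + (75 + c)*(2*c + 12) = -2 + (75 + c)*(12 + 2*c) = -2 + (12 + 2*c)*(75 + c))
17136 + x(Q(-7)) = 17136 + (898 + 2*(-7*(1 - 7))**2 + 162*(-7*(1 - 7))) = 17136 + (898 + 2*(-7*(-6))**2 + 162*(-7*(-6))) = 17136 + (898 + 2*42**2 + 162*42) = 17136 + (898 + 2*1764 + 6804) = 17136 + (898 + 3528 + 6804) = 17136 + 11230 = 28366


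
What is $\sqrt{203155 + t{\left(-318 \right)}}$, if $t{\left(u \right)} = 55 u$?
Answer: $\sqrt{185665} \approx 430.89$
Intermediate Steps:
$\sqrt{203155 + t{\left(-318 \right)}} = \sqrt{203155 + 55 \left(-318\right)} = \sqrt{203155 - 17490} = \sqrt{185665}$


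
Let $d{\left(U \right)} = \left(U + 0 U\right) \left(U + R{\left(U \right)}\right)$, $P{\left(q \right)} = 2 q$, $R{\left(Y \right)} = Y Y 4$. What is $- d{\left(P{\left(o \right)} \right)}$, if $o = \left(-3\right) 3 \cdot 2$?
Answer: $185328$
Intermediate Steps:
$R{\left(Y \right)} = 4 Y^{2}$ ($R{\left(Y \right)} = Y^{2} \cdot 4 = 4 Y^{2}$)
$o = -18$ ($o = \left(-9\right) 2 = -18$)
$d{\left(U \right)} = U \left(U + 4 U^{2}\right)$ ($d{\left(U \right)} = \left(U + 0 U\right) \left(U + 4 U^{2}\right) = \left(U + 0\right) \left(U + 4 U^{2}\right) = U \left(U + 4 U^{2}\right)$)
$- d{\left(P{\left(o \right)} \right)} = - \left(2 \left(-18\right)\right)^{2} \left(1 + 4 \cdot 2 \left(-18\right)\right) = - \left(-36\right)^{2} \left(1 + 4 \left(-36\right)\right) = - 1296 \left(1 - 144\right) = - 1296 \left(-143\right) = \left(-1\right) \left(-185328\right) = 185328$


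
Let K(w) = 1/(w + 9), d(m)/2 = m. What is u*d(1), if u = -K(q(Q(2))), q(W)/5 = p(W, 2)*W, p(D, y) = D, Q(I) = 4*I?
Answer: -2/329 ≈ -0.0060790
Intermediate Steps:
d(m) = 2*m
q(W) = 5*W**2 (q(W) = 5*(W*W) = 5*W**2)
K(w) = 1/(9 + w)
u = -1/329 (u = -1/(9 + 5*(4*2)**2) = -1/(9 + 5*8**2) = -1/(9 + 5*64) = -1/(9 + 320) = -1/329 ≈ -0.0030395)
u*d(1) = -2/329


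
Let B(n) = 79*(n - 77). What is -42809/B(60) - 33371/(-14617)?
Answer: 670556406/19630631 ≈ 34.159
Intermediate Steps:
B(n) = -6083 + 79*n (B(n) = 79*(-77 + n) = -6083 + 79*n)
-42809/B(60) - 33371/(-14617) = -42809/(-6083 + 79*60) - 33371/(-14617) = -42809/(-6083 + 4740) - 33371*(-1/14617) = -42809/(-1343) + 33371/14617 = -42809*(-1/1343) + 33371/14617 = 42809/1343 + 33371/14617 = 670556406/19630631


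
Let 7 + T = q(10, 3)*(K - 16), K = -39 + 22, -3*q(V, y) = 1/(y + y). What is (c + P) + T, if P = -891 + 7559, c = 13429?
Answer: 120551/6 ≈ 20092.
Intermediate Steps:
P = 6668
q(V, y) = -1/(6*y) (q(V, y) = -1/(3*(y + y)) = -1/(2*y)/3 = -1/(6*y))
K = -17
T = -31/6 (T = -7 + (-⅙/3)*(-17 - 16) = -7 - ⅙*⅓*(-33) = -7 - 1/18*(-33) = -7 + 11/6 = -31/6 ≈ -5.1667)
(c + P) + T = (13429 + 6668) - 31/6 = 20097 - 31/6 = 120551/6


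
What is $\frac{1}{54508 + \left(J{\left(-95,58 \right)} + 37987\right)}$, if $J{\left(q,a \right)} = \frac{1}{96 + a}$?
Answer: $\frac{154}{14244231} \approx 1.0811 \cdot 10^{-5}$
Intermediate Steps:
$\frac{1}{54508 + \left(J{\left(-95,58 \right)} + 37987\right)} = \frac{1}{54508 + \left(\frac{1}{96 + 58} + 37987\right)} = \frac{1}{54508 + \left(\frac{1}{154} + 37987\right)} = \frac{1}{54508 + \frac{5849999}{154}} = \frac{1}{\frac{14244231}{154}} = \frac{154}{14244231}$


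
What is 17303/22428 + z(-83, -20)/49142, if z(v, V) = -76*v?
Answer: 495889925/551078388 ≈ 0.89985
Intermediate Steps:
17303/22428 + z(-83, -20)/49142 = 17303/22428 - 76*(-83)/49142 = 17303*(1/22428) + 6308*(1/49142) = 17303/22428 + 3154/24571 = 495889925/551078388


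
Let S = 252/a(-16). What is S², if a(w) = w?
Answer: 3969/16 ≈ 248.06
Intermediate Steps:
S = -63/4 (S = 252/(-16) = 252*(-1/16) = -63/4 ≈ -15.750)
S² = (-63/4)² = 3969/16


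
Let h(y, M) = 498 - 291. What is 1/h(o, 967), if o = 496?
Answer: 1/207 ≈ 0.0048309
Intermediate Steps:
h(y, M) = 207
1/h(o, 967) = 1/207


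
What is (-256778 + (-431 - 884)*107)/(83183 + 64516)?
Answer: -397483/147699 ≈ -2.6912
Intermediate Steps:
(-256778 + (-431 - 884)*107)/(83183 + 64516) = (-256778 - 1315*107)/147699 = (-256778 - 140705)*(1/147699) = -397483*1/147699 = -397483/147699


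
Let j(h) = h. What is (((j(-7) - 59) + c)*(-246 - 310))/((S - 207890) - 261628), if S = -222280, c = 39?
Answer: -7506/345899 ≈ -0.021700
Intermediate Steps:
(((j(-7) - 59) + c)*(-246 - 310))/((S - 207890) - 261628) = (((-7 - 59) + 39)*(-246 - 310))/((-222280 - 207890) - 261628) = ((-66 + 39)*(-556))/(-430170 - 261628) = -27*(-556)/(-691798) = 15012*(-1/691798) = -7506/345899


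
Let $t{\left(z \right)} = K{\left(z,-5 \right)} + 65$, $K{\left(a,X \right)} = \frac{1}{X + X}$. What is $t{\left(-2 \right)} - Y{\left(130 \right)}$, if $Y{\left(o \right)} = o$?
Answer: $- \frac{651}{10} \approx -65.1$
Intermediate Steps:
$K{\left(a,X \right)} = \frac{1}{2 X}$
$t{\left(z \right)} = \frac{649}{10}$ ($t{\left(z \right)} = \frac{1}{2 \left(-5\right)} + 65 = \frac{1}{2} \left(- \frac{1}{5}\right) + 65 = - \frac{1}{10} + 65 = \frac{649}{10}$)
$t{\left(-2 \right)} - Y{\left(130 \right)} = \frac{649}{10} - 130 = - \frac{651}{10}$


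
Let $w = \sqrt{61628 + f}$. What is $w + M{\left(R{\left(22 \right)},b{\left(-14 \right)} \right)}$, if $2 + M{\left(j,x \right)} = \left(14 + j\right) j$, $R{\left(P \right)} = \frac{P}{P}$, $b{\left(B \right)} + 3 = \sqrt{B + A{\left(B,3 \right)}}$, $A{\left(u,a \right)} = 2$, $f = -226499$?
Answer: $13 + 3 i \sqrt{18319} \approx 13.0 + 406.04 i$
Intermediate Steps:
$w = 3 i \sqrt{18319}$ ($w = \sqrt{61628 - 226499} = \sqrt{-164871} = 3 i \sqrt{18319} \approx 406.04 i$)
$b{\left(B \right)} = -3 + \sqrt{2 + B}$ ($b{\left(B \right)} = -3 + \sqrt{B + 2} = -3 + \sqrt{2 + B}$)
$R{\left(P \right)} = 1$
$M{\left(j,x \right)} = -2 + j \left(14 + j\right)$ ($M{\left(j,x \right)} = -2 + \left(14 + j\right) j = -2 + j \left(14 + j\right)$)
$w + M{\left(R{\left(22 \right)},b{\left(-14 \right)} \right)} = 3 i \sqrt{18319} + \left(-2 + 1^{2} + 14 \cdot 1\right) = 3 i \sqrt{18319} + \left(-2 + 1 + 14\right) = 3 i \sqrt{18319} + 13 = 13 + 3 i \sqrt{18319}$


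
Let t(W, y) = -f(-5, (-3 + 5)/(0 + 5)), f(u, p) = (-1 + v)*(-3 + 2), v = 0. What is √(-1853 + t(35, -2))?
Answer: 3*I*√206 ≈ 43.058*I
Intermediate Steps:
f(u, p) = 1 (f(u, p) = (-1 + 0)*(-3 + 2) = -1*(-1) = 1)
t(W, y) = -1 (t(W, y) = -1*1 = -1)
√(-1853 + t(35, -2)) = √(-1853 - 1) = √(-1854) = 3*I*√206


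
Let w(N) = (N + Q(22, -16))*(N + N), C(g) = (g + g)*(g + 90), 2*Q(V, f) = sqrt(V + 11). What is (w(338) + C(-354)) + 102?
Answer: 415502 + 338*sqrt(33) ≈ 4.1744e+5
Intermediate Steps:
Q(V, f) = sqrt(11 + V)/2 (Q(V, f) = sqrt(V + 11)/2 = sqrt(11 + V)/2)
C(g) = 2*g*(90 + g) (C(g) = (2*g)*(90 + g) = 2*g*(90 + g))
w(N) = 2*N*(N + sqrt(33)/2) (w(N) = (N + sqrt(11 + 22)/2)*(N + N) = (N + sqrt(33)/2)*(2*N) = 2*N*(N + sqrt(33)/2))
(w(338) + C(-354)) + 102 = (338*(sqrt(33) + 2*338) + 2*(-354)*(90 - 354)) + 102 = (338*(sqrt(33) + 676) + 2*(-354)*(-264)) + 102 = (338*(676 + sqrt(33)) + 186912) + 102 = ((228488 + 338*sqrt(33)) + 186912) + 102 = (415400 + 338*sqrt(33)) + 102 = 415502 + 338*sqrt(33)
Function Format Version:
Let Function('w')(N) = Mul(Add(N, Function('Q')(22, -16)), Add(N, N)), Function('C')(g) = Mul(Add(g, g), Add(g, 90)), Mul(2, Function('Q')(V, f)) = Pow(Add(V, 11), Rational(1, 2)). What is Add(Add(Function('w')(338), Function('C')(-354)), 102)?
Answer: Add(415502, Mul(338, Pow(33, Rational(1, 2)))) ≈ 4.1744e+5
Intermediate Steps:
Function('Q')(V, f) = Mul(Rational(1, 2), Pow(Add(11, V), Rational(1, 2))) (Function('Q')(V, f) = Mul(Rational(1, 2), Pow(Add(V, 11), Rational(1, 2))) = Mul(Rational(1, 2), Pow(Add(11, V), Rational(1, 2))))
Function('C')(g) = Mul(2, g, Add(90, g)) (Function('C')(g) = Mul(Mul(2, g), Add(90, g)) = Mul(2, g, Add(90, g)))
Function('w')(N) = Mul(2, N, Add(N, Mul(Rational(1, 2), Pow(33, Rational(1, 2))))) (Function('w')(N) = Mul(Add(N, Mul(Rational(1, 2), Pow(Add(11, 22), Rational(1, 2)))), Add(N, N)) = Mul(Add(N, Mul(Rational(1, 2), Pow(33, Rational(1, 2)))), Mul(2, N)) = Mul(2, N, Add(N, Mul(Rational(1, 2), Pow(33, Rational(1, 2))))))
Add(Add(Function('w')(338), Function('C')(-354)), 102) = Add(Add(Mul(338, Add(Pow(33, Rational(1, 2)), Mul(2, 338))), Mul(2, -354, Add(90, -354))), 102) = Add(Add(Mul(338, Add(Pow(33, Rational(1, 2)), 676)), Mul(2, -354, -264)), 102) = Add(Add(Mul(338, Add(676, Pow(33, Rational(1, 2)))), 186912), 102) = Add(Add(Add(228488, Mul(338, Pow(33, Rational(1, 2)))), 186912), 102) = Add(Add(415400, Mul(338, Pow(33, Rational(1, 2)))), 102) = Add(415502, Mul(338, Pow(33, Rational(1, 2))))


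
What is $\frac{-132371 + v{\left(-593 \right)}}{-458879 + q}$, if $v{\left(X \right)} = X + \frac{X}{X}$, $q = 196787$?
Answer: $\frac{44321}{87364} \approx 0.50731$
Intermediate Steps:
$v{\left(X \right)} = 1 + X$ ($v{\left(X \right)} = X + 1 = 1 + X$)
$\frac{-132371 + v{\left(-593 \right)}}{-458879 + q} = \frac{-132371 + \left(1 - 593\right)}{-458879 + 196787} = \frac{-132371 - 592}{-262092} = \left(-132963\right) \left(- \frac{1}{262092}\right) = \frac{44321}{87364}$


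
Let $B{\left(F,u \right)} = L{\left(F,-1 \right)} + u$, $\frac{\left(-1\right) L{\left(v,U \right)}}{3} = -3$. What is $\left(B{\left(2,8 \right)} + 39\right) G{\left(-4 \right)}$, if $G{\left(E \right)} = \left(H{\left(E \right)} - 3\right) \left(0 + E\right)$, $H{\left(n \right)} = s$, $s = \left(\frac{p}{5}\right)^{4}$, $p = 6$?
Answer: $\frac{129696}{625} \approx 207.51$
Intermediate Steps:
$L{\left(v,U \right)} = 9$ ($L{\left(v,U \right)} = \left(-3\right) \left(-3\right) = 9$)
$B{\left(F,u \right)} = 9 + u$
$s = \frac{1296}{625}$ ($s = \left(\frac{6}{5}\right)^{4} = \frac{1296}{625} \approx 2.0736$)
$H{\left(n \right)} = \frac{1296}{625}$
$G{\left(E \right)} = - \frac{579 E}{625}$ ($G{\left(E \right)} = \left(\frac{1296}{625} - 3\right) \left(0 + E\right) = - \frac{579 E}{625}$)
$\left(B{\left(2,8 \right)} + 39\right) G{\left(-4 \right)} = \left(\left(9 + 8\right) + 39\right) \left(\left(- \frac{579}{625}\right) \left(-4\right)\right) = \left(17 + 39\right) \frac{2316}{625} = 56 \cdot \frac{2316}{625} = \frac{129696}{625}$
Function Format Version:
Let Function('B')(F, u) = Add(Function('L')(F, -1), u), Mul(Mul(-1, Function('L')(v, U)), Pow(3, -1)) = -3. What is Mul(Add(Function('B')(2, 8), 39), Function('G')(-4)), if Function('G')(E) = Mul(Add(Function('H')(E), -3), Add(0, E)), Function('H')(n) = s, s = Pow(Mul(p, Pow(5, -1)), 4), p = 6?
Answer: Rational(129696, 625) ≈ 207.51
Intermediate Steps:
Function('L')(v, U) = 9 (Function('L')(v, U) = Mul(-3, -3) = 9)
Function('B')(F, u) = Add(9, u)
s = Rational(1296, 625) (s = Pow(Mul(6, Pow(5, -1)), 4) = Pow(Mul(6, Rational(1, 5)), 4) = Pow(Rational(6, 5), 4) = Rational(1296, 625) ≈ 2.0736)
Function('H')(n) = Rational(1296, 625)
Function('G')(E) = Mul(Rational(-579, 625), E) (Function('G')(E) = Mul(Add(Rational(1296, 625), -3), Add(0, E)) = Mul(Rational(-579, 625), E))
Mul(Add(Function('B')(2, 8), 39), Function('G')(-4)) = Mul(Add(Add(9, 8), 39), Mul(Rational(-579, 625), -4)) = Mul(Add(17, 39), Rational(2316, 625)) = Mul(56, Rational(2316, 625)) = Rational(129696, 625)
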